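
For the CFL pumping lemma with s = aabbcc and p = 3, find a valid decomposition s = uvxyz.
u='aa', v='b', x='b', y='c', z='c'

For s = aabbcc with pumping length p = 3:

One valid decomposition:
- u = 'aa'
- v = 'b'
- x = 'b'
- y = 'c'
- z = 'c'

Verification:
- uvxyz = 'aa' + 'b' + 'b' + 'c' + 'c' = aabbcc ✓
- |vxy| = |'bbc'| = 3 ≤ 3 ✓
- |vy| = |'bc'| = 2 > 0 ✓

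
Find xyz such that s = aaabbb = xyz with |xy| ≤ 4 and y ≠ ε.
x = 'a', y = 'aa', z = 'bbb'

For s = aaabbb and p = 4, one valid decomposition is:
- x = 'a' (length 1)
- y = 'aa' (length 2)
- z = 'bbb' (length 3)

Verification:
- xyz = 'a' + 'aa' + 'bbb' = aaabbb ✓
- |xy| = 3 ≤ 4 ✓
- |y| = 2 > 0 ✓

All pumping lemma constraints are satisfied.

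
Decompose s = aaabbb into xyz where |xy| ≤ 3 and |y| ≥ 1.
x = 'aa', y = 'a', z = 'bbb'

For s = aaabbb and p = 3, one valid decomposition is:
- x = 'aa' (length 2)
- y = 'a' (length 1)
- z = 'bbb' (length 3)

Verification:
- xyz = 'aa' + 'a' + 'bbb' = aaabbb ✓
- |xy| = 3 ≤ 3 ✓
- |y| = 1 > 0 ✓

All pumping lemma constraints are satisfied.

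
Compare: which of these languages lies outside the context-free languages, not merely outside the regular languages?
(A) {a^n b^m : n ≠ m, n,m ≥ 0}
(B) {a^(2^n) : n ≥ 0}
(B) {a^(2^n) : n ≥ 0}

(B) {a^(2^n) : n ≥ 0} requires the CFL pumping lemma.

- {a^n b^m : n ≠ m, n,m ≥ 0} is context-free (but not regular)
  • Can be shown non-regular with the regular pumping lemma
  • After pumping a's, we can make n = m

- {a^(2^n) : n ≥ 0} is NOT context-free
  • Requires the CFL pumping lemma to prove
  • Gaps between powers of 2 grow exponentially

The CFL pumping lemma is "stronger" in that it can prove non-membership
in the larger class of context-free languages.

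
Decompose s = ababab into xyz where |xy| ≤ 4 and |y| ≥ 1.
x = 'aba', y = 'b', z = 'ab'

For s = ababab and p = 4, one valid decomposition is:
- x = 'aba' (length 3)
- y = 'b' (length 1)
- z = 'ab' (length 2)

Verification:
- xyz = 'aba' + 'b' + 'ab' = ababab ✓
- |xy| = 4 ≤ 4 ✓
- |y| = 1 > 0 ✓

All pumping lemma constraints are satisfied.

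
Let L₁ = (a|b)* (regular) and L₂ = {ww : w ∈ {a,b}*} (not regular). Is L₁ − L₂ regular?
No — L₁ − L₂ is not regular.

L₁ − L₂ is the complement of {ww} within {a,b}*. If it were regular, its complement {ww} would be regular as well (regular languages are closed under complement) — contradiction. So L₁ − L₂ is not regular.

Note that the bare facts "L₁ regular, L₂ non-regular" do not settle the question by themselves: the closure of regular languages under ∪, ∩, complement and difference applies only when BOTH operands are regular. With a non-regular operand the result can come out regular or non-regular depending on the specific languages, so one has to work out L₁ − L₂ for this particular pair, as above.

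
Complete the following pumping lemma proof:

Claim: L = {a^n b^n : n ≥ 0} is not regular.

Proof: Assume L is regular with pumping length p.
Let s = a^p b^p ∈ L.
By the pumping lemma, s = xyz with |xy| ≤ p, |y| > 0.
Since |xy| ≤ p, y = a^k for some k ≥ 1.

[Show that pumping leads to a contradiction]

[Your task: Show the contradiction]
Consider xy²z = a^(p+k) b^p.

Since k ≥ 1, we have p + k > p.
So xy²z has more a's than b's: (p+k) a's vs p b's.
This means xy²z ∉ L because a^n b^n requires equal counts.

This contradicts the pumping lemma which states xy²z ∈ L.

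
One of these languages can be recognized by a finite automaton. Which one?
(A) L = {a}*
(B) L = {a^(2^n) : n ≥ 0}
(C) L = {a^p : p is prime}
(A) {a}*

(A) L = {a}* is regular.

This can be recognized by a finite automaton (DFA/NFA).
Regular expressions like {a}* define regular languages.

The other choices are not regular:
- {a^(2^n) : n ≥ 0}: After pumping, length is no longer a power of 2
- {a^p : p is prime}: After pumping, the length becomes composite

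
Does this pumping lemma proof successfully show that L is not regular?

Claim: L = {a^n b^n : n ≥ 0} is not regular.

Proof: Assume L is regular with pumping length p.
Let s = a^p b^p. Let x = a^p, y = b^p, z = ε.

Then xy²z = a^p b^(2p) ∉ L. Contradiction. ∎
The proof is INCORRECT.

Error: The decomposition violates |xy| ≤ p.
With x = a^p and y = b^p, we have |xy| = 2p > p.
The pumping lemma requires |xy| ≤ p, so y must be within the first p characters.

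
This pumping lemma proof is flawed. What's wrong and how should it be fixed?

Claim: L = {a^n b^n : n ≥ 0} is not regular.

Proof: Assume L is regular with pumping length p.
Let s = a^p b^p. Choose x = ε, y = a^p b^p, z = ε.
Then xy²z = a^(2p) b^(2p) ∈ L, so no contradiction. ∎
Error: The decomposition violates |xy| ≤ p. With y = a^p b^p, |xy| = |y| = 2p > p. (The proof also miscomputes xy²z, which would be a^p b^p a^p b^p rather than a^(2p) b^(2p), and it wrongly treats one harmless decomposition as settling the matter — the prover does not get to choose the decomposition.)

Correction: The pumping lemma requires |xy| ≤ p, and the argument must handle every decomposition satisfying |xy| ≤ p, |y| ≥ 1. Since s starts with p a's, any such y consists only of a's, say y = a^k with k ≥ 1. Then xy²z = a^(p+k) b^p has unequal numbers of a's and b's, so xy²z ∉ L — the required contradiction.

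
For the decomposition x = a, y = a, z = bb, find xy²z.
aaabb

Given x = 'a', y = 'a', z = 'bb' and i = 2:

xy^2z = x + y·y·...·y (2 times) + z
       = 'a' + 'a'^2 + 'bb'
       = 'a' + 'aa' + 'bb'
       = 'aaabb'

The pumped string is 'aaabb' with length 5.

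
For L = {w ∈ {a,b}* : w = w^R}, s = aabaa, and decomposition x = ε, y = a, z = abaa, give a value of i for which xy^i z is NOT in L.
i = 2

xy²z = ε · aa · abaa = aaabaa; aaabaa reversed is aabaaa ≠ aaabaa, so it is not a palindrome and is not in L.
(Other choices also work, e.g. i = 0, 3; only i = 1 is guaranteed to stay in L since xy¹z = s.)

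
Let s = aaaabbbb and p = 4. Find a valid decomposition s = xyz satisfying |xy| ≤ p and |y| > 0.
x = '', y = 'a', z = 'aaabbbb'

For s = aaaabbbb and p = 4, one valid decomposition is:
- x = '' (length 0)
- y = 'a' (length 1)
- z = 'aaabbbb' (length 7)

Verification:
- xyz = '' + 'a' + 'aaabbbb' = aaaabbbb ✓
- |xy| = 1 ≤ 4 ✓
- |y| = 1 > 0 ✓

All pumping lemma constraints are satisfied.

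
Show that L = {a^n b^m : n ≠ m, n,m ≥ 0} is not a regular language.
Assume for contradiction that L is regular, and let p ≥ 1 be the pumping length given by the pumping lemma.
Choose s = a^p b^(p + p!). Then s ∈ L because p ≠ p + p! (as p! ≥ 1), and |s| ≥ p.
By the pumping lemma, s = xyz for some x, y, z with |xy| ≤ p, |y| ≥ 1, and xy^i z ∈ L for every i ≥ 0.
Since |xy| ≤ p and the first p symbols of s are all a's, y = a^k for some k with 1 ≤ k ≤ p.
For every i ≥ 0, xy^i z = a^(p + (i − 1)k) b^(p + p!).

Because 1 ≤ k ≤ p, k divides p!. Let t = p!/k (a positive integer) and take i = t + 1.
Then the number of a's is p + tk = p + p!, which equals the number of b's.
So xy^(t+1) z = a^(p + p!) b^(p + p!) has equally many a's and b's and is NOT in L.

This contradicts the pumping lemma, which requires xy^i z ∈ L for all i ≥ 0.
Hence L = {a^n b^m : n ≠ m, n,m ≥ 0} is not regular. ∎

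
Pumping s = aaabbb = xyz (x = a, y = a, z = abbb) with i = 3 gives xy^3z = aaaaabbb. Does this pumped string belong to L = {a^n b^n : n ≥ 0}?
No

xy³z = a · aaa · abbb = aaaaabbb.
aaaaabbb has 5 a's and 3 b's; 5 ≠ 3, so it is not in L.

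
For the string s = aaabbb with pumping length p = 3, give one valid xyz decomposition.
x = '', y = 'aaa', z = 'bbb'

For s = aaabbb and p = 3, one valid decomposition is:
- x = '' (length 0)
- y = 'aaa' (length 3)
- z = 'bbb' (length 3)

Verification:
- xyz = '' + 'aaa' + 'bbb' = aaabbb ✓
- |xy| = 3 ≤ 3 ✓
- |y| = 3 > 0 ✓

All pumping lemma constraints are satisfied.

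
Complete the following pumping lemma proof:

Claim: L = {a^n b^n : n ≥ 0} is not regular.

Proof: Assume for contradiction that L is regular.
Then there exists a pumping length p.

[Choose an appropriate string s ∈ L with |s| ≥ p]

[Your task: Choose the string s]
s = a^p b^p

This string is in L (has equal a's and b's) and has length 2p ≥ p.
Any decomposition xyz with |xy| ≤ p means y consists only of a's,
so pumping will unbalance the counts.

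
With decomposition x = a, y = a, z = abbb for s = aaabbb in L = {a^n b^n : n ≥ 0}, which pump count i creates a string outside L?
i = 0

xy⁰z = a · ε · abbb = aabbb; aabbb has 2 a's and 3 b's; 2 ≠ 3, so it is not in L.
(Other choices also work, e.g. i = 2, 3; only i = 1 is guaranteed to stay in L since xy¹z = s.)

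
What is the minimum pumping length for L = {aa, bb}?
p = 3

For a finite language L, the pumping lemma holds vacuously if p > max|s| for s ∈ L.

The longest string in L = {aa, bb} has length 2.
If p = 3, then no string s ∈ L has |s| ≥ p, so the condition is vacuously true.

The minimum pumping length is p = 3.

Why no smaller p works: for any p ≤ 2, the longest string s ∈ L has |s| = 2 ≥ p, so it would
have to be pumpable; but pumping up (i = 2, 3, ...) produces ever longer strings, which cannot all lie in the
finite language L. So the pumping property fails for every p ≤ 2.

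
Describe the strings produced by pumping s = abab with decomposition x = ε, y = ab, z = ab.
{xy^i z : i ≥ 0} = {(ab)^(i+1) : i ≥ 0} = {ab, abab, ababab, ...}

With x = ε, y = ab, z = ab: Pumping 'ab' gives strings of alternating a's and b's.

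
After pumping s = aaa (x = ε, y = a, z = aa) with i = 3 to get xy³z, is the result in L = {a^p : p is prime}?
Yes

xy³z = ε · aaa · aa = aaaaa.
aaaaa has length 5, which is prime, so it is in L.
(A single pumped string landing in L is not a contradiction by itself; a non-regularity proof needs some i for which xy^i z ∉ L, for every admissible decomposition.)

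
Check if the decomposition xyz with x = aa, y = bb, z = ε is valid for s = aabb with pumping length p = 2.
Violated: |xy| ≤ p

The decomposition x = aa, y = bb, z = ε for s = aabb with p = 2
violates the constraint: |xy| ≤ p

|xy| = |aabb| = 4 > 2 = p. The decomposition puts too many characters in xy.

Pumping lemma constraints:
1. xyz = s (decomposition is valid)
2. |xy| ≤ p
3. |y| > 0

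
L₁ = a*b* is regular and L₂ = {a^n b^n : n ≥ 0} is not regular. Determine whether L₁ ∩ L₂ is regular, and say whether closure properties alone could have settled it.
No — L₁ ∩ L₂ is not regular.

Every string a^n b^n already lies in a*b*, so L₁ ∩ L₂ = {a^n b^n : n ≥ 0} = L₂ itself, which is the standard non-regular language (pump s = a^p b^p).

Note that the bare facts "L₁ regular, L₂ non-regular" do not settle the question by themselves: the closure of regular languages under ∪, ∩, complement and difference applies only when BOTH operands are regular. With a non-regular operand the result can come out regular or non-regular depending on the specific languages, so one has to work out L₁ ∩ L₂ for this particular pair, as above.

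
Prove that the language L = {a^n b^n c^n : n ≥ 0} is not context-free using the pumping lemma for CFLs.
Assume for contradiction that L is context-free, and let p ≥ 1 be the pumping length given by the pumping lemma for CFLs.
Choose s = a^p b^p c^p. Then s ∈ L and |s| = 3p ≥ p.
By the CFL pumping lemma, s = uvxyz for some u, v, x, y, z with |vxy| ≤ p, |vy| ≥ 1, and uv^i xy^i z ∈ L for every i ≥ 0.

Because |vxy| ≤ p, the window vxy cannot contain both an a and a c: any substring of s containing both must include the entire block b^p plus at least one a and one c, so it has length ≥ p + 2 > p.
Hence at least one of the letters a, c does not occur in vy at all.

Take i = 0: the string uxz is obtained from s by deleting |vy| ≥ 1 symbols, so |uxz| = 3p − |vy| < 3p.
But the letter (a or c) that does not occur in vy still occurs exactly p times in uxz. Every string of L with exactly p copies of some letter is a^p b^p c^p, of length 3p. Since |uxz| < 3p, uxz ∉ L.

This contradicts the CFL pumping lemma, which requires uv^i xy^i z ∈ L for all i ≥ 0.
Hence L = {a^n b^n c^n : n ≥ 0} is not context-free. ∎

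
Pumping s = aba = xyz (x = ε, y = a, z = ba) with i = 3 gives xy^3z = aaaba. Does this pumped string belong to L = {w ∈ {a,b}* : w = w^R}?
No

xy³z = ε · aaa · ba = aaaba.
aaaba reversed is abaaa ≠ aaaba, so it is not a palindrome and is not in L.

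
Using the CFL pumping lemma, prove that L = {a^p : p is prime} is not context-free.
Assume for contradiction that L is context-free, and let p ≥ 1 be the pumping length given by the pumping lemma for CFLs.
Choose a prime q with q ≥ p and let s = a^q. Then s ∈ L and |s| = q ≥ p.
By the CFL pumping lemma, s = uvxyz for some u, v, x, y, z with |vxy| ≤ p, |vy| ≥ 1, and uv^i xy^i z ∈ L for every i ≥ 0.
All symbols are a's, so only lengths matter: let k = |vy|, with 1 ≤ k ≤ p. Then |uv^i xy^i z| = q + (i − 1)k.

Take i = q + 1: the length is q + qk = q(k + 1).
Both factors satisfy q ≥ 2 and k + 1 ≥ 2, so q(k + 1) is composite and uv^(q+1) xy^(q+1) z ∉ L.

This contradicts the CFL pumping lemma, which requires uv^i xy^i z ∈ L for all i ≥ 0.
Hence L = {a^p : p is prime} is not context-free. ∎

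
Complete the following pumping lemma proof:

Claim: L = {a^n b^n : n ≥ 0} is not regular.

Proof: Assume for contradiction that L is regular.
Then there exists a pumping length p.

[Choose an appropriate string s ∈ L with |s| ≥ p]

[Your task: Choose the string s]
s = a^p b^p

This string is in L (has equal a's and b's) and has length 2p ≥ p.
Any decomposition xyz with |xy| ≤ p means y consists only of a's,
so pumping will unbalance the counts.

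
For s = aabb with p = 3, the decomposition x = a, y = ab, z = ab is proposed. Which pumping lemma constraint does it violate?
Violated: xyz = s

The decomposition x = a, y = ab, z = ab for s = aabb with p = 3
violates the constraint: xyz = s

xyz = 'a' + 'ab' + 'ab' = 'aabab' ≠ 'aabb' = s. The decomposition doesn't reconstruct s.

Pumping lemma constraints:
1. xyz = s (decomposition is valid)
2. |xy| ≤ p
3. |y| > 0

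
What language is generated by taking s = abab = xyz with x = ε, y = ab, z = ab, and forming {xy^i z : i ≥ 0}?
{xy^i z : i ≥ 0} = {(ab)^(i+1) : i ≥ 0} = {ab, abab, ababab, ...}

With x = ε, y = ab, z = ab: Pumping 'ab' gives strings of alternating a's and b's.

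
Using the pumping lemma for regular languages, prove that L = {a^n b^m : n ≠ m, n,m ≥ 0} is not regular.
Assume for contradiction that L is regular, and let p ≥ 1 be the pumping length given by the pumping lemma.
Choose s = a^p b^(p + p!). Then s ∈ L because p ≠ p + p! (as p! ≥ 1), and |s| ≥ p.
By the pumping lemma, s = xyz for some x, y, z with |xy| ≤ p, |y| ≥ 1, and xy^i z ∈ L for every i ≥ 0.
Since |xy| ≤ p and the first p symbols of s are all a's, y = a^k for some k with 1 ≤ k ≤ p.
For every i ≥ 0, xy^i z = a^(p + (i − 1)k) b^(p + p!).

Because 1 ≤ k ≤ p, k divides p!. Let t = p!/k (a positive integer) and take i = t + 1.
Then the number of a's is p + tk = p + p!, which equals the number of b's.
So xy^(t+1) z = a^(p + p!) b^(p + p!) has equally many a's and b's and is NOT in L.

This contradicts the pumping lemma, which requires xy^i z ∈ L for all i ≥ 0.
Hence L = {a^n b^m : n ≠ m, n,m ≥ 0} is not regular. ∎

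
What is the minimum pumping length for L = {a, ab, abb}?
p = 4

For a finite language L, the pumping lemma holds vacuously if p > max|s| for s ∈ L.

The longest string in L = {a, ab, abb} has length 3.
If p = 4, then no string s ∈ L has |s| ≥ p, so the condition is vacuously true.

The minimum pumping length is p = 4.

Why no smaller p works: for any p ≤ 3, the longest string s ∈ L has |s| = 3 ≥ p, so it would
have to be pumpable; but pumping up (i = 2, 3, ...) produces ever longer strings, which cannot all lie in the
finite language L. So the pumping property fails for every p ≤ 3.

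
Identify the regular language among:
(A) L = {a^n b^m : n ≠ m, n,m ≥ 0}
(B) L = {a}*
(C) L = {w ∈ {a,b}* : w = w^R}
(B) {a}*

(B) L = {a}* is regular.

This can be recognized by a finite automaton (DFA/NFA).
Regular expressions like {a}* define regular languages.

The other choices are not regular:
- {a^n b^m : n ≠ m, n,m ≥ 0}: After pumping a's, we can make n = m
- {w ∈ {a,b}* : w = w^R}: After pumping, the string is no longer symmetric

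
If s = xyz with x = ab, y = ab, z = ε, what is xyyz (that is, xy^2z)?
ababab

Given x = 'ab', y = 'ab', z = '' and i = 2:

xy^2z = x + y·y·...·y (2 times) + z
       = 'ab' + 'ab'^2 + ''
       = 'ab' + 'abab' + ''
       = 'ababab'

The pumped string is 'ababab' with length 6.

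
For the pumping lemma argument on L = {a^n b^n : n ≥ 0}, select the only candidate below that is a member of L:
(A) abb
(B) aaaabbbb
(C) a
(B) aaaabbbb

The pumping lemma is applied to a string s that lies in L, so first check membership of each option:
- (A) abb has 1 a's and 2 b's; 1 ≠ 2, so it is not in L ✗
- (B) aaaabbbb = a^4 b^4 has equal counts (4 = 4), so it is in L ✓
- (C) a has 1 a's and 0 b's; 1 ≠ 0, so it is not in L ✗

Only (B) aaaabbbb is in L, so it is the only candidate that could play the role of s.
(In a complete proof one picks s in terms of the pumping length p so that |s| ≥ p is guaranteed; a fixed string like aaaabbbb illustrates the shape of such an s.)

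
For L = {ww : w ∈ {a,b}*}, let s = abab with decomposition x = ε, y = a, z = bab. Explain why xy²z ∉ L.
xy²z = aabab ∉ L

Pumping with i = 2 replaces y = a by y² = aa:
- Original: s = xyz = abab; abab splits into halves ab · ab, which are equal, so it is in L (w = ab)
- Pumped: xy²z = ε · aa · bab = aabab
- aabab has odd length 5, so it cannot be written as ww and is not in L

The pumping lemma would require xy²z ∈ L, so this decomposition yields a contradiction.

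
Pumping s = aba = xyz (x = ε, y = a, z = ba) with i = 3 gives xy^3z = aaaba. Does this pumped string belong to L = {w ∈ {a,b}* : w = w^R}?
No

xy³z = ε · aaa · ba = aaaba.
aaaba reversed is abaaa ≠ aaaba, so it is not a palindrome and is not in L.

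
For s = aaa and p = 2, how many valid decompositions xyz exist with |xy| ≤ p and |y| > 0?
3

For s = 'aaa' with pumping length p = 2:

Constraints: |xy| ≤ 2, |y| > 0

Valid decompositions (|xy| ≤ p, |y| ≥ 1):
  • x='', y='a', z='aa'
  • x='a', y='a', z='a'
  • x='', y='aa', z='a'

Total count: 3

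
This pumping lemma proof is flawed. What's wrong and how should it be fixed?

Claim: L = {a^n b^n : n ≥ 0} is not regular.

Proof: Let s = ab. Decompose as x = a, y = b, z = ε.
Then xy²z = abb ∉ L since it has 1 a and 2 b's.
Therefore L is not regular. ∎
Error: The string s = ab might be shorter than the pumping length p.

Correction: Choose s = a^p b^p to ensure |s| ≥ p. Also, the decomposition is wrong: with |xy| ≤ p, y cannot include b's when s starts with p a's.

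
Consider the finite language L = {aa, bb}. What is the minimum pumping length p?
p = 3

For a finite language L, the pumping lemma holds vacuously if p > max|s| for s ∈ L.

The longest string in L = {aa, bb} has length 2.
If p = 3, then no string s ∈ L has |s| ≥ p, so the condition is vacuously true.

The minimum pumping length is p = 3.

Why no smaller p works: for any p ≤ 2, the longest string s ∈ L has |s| = 2 ≥ p, so it would
have to be pumpable; but pumping up (i = 2, 3, ...) produces ever longer strings, which cannot all lie in the
finite language L. So the pumping property fails for every p ≤ 2.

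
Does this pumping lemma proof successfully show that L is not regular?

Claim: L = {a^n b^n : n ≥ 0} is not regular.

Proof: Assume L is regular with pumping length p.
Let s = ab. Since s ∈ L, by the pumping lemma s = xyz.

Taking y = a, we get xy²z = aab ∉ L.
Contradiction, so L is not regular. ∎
The proof is INCORRECT.

Error: The string s = ab may be shorter than p.
The pumping lemma only applies to strings with |s| ≥ p, and p is not under our control.
We must choose s in terms of p, e.g. s = a^p b^p, to ensure |s| ≥ p.
(The proof also fixes one particular y; a valid argument must handle every decomposition with |xy| ≤ p and |y| ≥ 1 — for s = a^p b^p this forces y = a^k, and then xy²z = a^(p+k) b^p ∉ L.)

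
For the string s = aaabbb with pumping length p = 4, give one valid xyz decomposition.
x = '', y = 'aa', z = 'abbb'

For s = aaabbb and p = 4, one valid decomposition is:
- x = '' (length 0)
- y = 'aa' (length 2)
- z = 'abbb' (length 4)

Verification:
- xyz = '' + 'aa' + 'abbb' = aaabbb ✓
- |xy| = 2 ≤ 4 ✓
- |y| = 2 > 0 ✓

All pumping lemma constraints are satisfied.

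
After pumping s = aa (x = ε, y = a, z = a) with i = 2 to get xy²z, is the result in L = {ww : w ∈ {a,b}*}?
No

xy²z = ε · aa · a = aaa.
aaa has odd length 3, so it cannot be written as ww and is not in L.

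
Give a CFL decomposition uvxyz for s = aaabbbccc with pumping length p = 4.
u='aa', v='a', x='bb', y='b', z='ccc'

For s = aaabbbccc with pumping length p = 4:

One valid decomposition:
- u = 'aa'
- v = 'a'
- x = 'bb'
- y = 'b'
- z = 'ccc'

Verification:
- uvxyz = 'aa' + 'a' + 'bb' + 'b' + 'ccc' = aaabbbccc ✓
- |vxy| = |'abbb'| = 4 ≤ 4 ✓
- |vy| = |'ab'| = 2 > 0 ✓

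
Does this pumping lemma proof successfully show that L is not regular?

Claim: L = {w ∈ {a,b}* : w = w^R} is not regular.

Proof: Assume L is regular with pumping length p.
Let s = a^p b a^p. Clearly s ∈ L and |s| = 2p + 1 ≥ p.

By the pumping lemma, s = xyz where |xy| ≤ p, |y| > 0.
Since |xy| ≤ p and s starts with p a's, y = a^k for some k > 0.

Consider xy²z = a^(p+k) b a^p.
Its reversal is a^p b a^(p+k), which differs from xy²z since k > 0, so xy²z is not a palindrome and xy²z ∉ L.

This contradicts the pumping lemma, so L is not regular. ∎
The proof is correct.

This proof is valid because:
1. s = a^p b a^p is in L and is chosen in terms of p, so |s| ≥ p holds for every p
2. The decomposition analysis is correct: |xy| ≤ p forces y to lie inside the leading a's
3. The contradiction is valid: a^(p+k) b a^p has more a's before the b than after it, so it is not a palindrome
4. The conclusion follows logically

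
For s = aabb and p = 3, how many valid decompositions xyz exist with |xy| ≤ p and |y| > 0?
6

For s = 'aabb' with pumping length p = 3:

Constraints: |xy| ≤ 3, |y| > 0

Valid decompositions (|xy| ≤ p, |y| ≥ 1):
  • x='', y='a', z='abb'
  • x='a', y='a', z='bb'
  • x='', y='aa', z='bb'
  • x='aa', y='b', z='b'
  • x='a', y='ab', z='b'
  • x='', y='aab', z='b'

Total count: 6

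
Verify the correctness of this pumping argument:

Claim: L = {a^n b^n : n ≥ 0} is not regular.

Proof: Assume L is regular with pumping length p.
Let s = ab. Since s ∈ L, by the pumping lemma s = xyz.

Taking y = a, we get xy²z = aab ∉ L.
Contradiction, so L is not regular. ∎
The proof is INCORRECT.

Error: The string s = ab may be shorter than p.
The pumping lemma only applies to strings with |s| ≥ p, and p is not under our control.
We must choose s in terms of p, e.g. s = a^p b^p, to ensure |s| ≥ p.
(The proof also fixes one particular y; a valid argument must handle every decomposition with |xy| ≤ p and |y| ≥ 1 — for s = a^p b^p this forces y = a^k, and then xy²z = a^(p+k) b^p ∉ L.)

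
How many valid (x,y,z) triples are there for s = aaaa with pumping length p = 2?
3

For s = 'aaaa' with pumping length p = 2:

Constraints: |xy| ≤ 2, |y| > 0

Valid decompositions (|xy| ≤ p, |y| ≥ 1):
  • x='', y='a', z='aaa'
  • x='a', y='a', z='aa'
  • x='', y='aa', z='aa'

Total count: 3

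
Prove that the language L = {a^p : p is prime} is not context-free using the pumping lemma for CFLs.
Assume for contradiction that L is context-free, and let p ≥ 1 be the pumping length given by the pumping lemma for CFLs.
Choose a prime q with q ≥ p and let s = a^q. Then s ∈ L and |s| = q ≥ p.
By the CFL pumping lemma, s = uvxyz for some u, v, x, y, z with |vxy| ≤ p, |vy| ≥ 1, and uv^i xy^i z ∈ L for every i ≥ 0.
All symbols are a's, so only lengths matter: let k = |vy|, with 1 ≤ k ≤ p. Then |uv^i xy^i z| = q + (i − 1)k.

Take i = q + 1: the length is q + qk = q(k + 1).
Both factors satisfy q ≥ 2 and k + 1 ≥ 2, so q(k + 1) is composite and uv^(q+1) xy^(q+1) z ∉ L.

This contradicts the CFL pumping lemma, which requires uv^i xy^i z ∈ L for all i ≥ 0.
Hence L = {a^p : p is prime} is not context-free. ∎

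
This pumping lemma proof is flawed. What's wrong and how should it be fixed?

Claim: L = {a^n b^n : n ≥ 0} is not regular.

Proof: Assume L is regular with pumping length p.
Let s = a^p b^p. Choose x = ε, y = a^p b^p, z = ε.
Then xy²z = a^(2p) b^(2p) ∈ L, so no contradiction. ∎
Error: The decomposition violates |xy| ≤ p. With y = a^p b^p, |xy| = |y| = 2p > p. (The proof also miscomputes xy²z, which would be a^p b^p a^p b^p rather than a^(2p) b^(2p), and it wrongly treats one harmless decomposition as settling the matter — the prover does not get to choose the decomposition.)

Correction: The pumping lemma requires |xy| ≤ p, and the argument must handle every decomposition satisfying |xy| ≤ p, |y| ≥ 1. Since s starts with p a's, any such y consists only of a's, say y = a^k with k ≥ 1. Then xy²z = a^(p+k) b^p has unequal numbers of a's and b's, so xy²z ∉ L — the required contradiction.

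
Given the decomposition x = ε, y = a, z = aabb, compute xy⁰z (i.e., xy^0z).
aabb

Given x = '', y = 'a', z = 'aabb' and i = 0:

xy^0z = x + y·y·...·y (0 times) + z
       = '' + 'a'^0 + 'aabb'
       = '' + '' + 'aabb'
       = 'aabb'

The pumped string is 'aabb' with length 4.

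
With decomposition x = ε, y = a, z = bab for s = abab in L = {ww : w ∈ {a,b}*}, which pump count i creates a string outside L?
i = 2

xy²z = ε · aa · bab = aabab; aabab has odd length 5, so it cannot be written as ww and is not in L.
(Other choices also work, e.g. i = 0, 3; only i = 1 is guaranteed to stay in L since xy¹z = s.)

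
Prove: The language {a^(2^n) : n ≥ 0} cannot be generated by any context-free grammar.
Assume for contradiction that L is context-free, and let p ≥ 1 be the pumping length given by the pumping lemma for CFLs.
Choose s = a^(2^p). Then s ∈ L and |s| = 2^p ≥ p.
By the CFL pumping lemma, s = uvxyz for some u, v, x, y, z with |vxy| ≤ p, |vy| ≥ 1, and uv^i xy^i z ∈ L for every i ≥ 0.
All symbols are a's, so only lengths matter: let k = |vy|, with 1 ≤ k ≤ |vxy| ≤ p < 2^p.

Take i = 2: |uv²xy²z| = 2^p + k, and 2^p < 2^p + k < 2^p + 2^p = 2^(p+1).
So the length lies strictly between consecutive powers of two and is not a power of 2; uv²xy²z ∉ L.

This contradicts the CFL pumping lemma, which requires uv^i xy^i z ∈ L for all i ≥ 0.
Hence L = {a^(2^n) : n ≥ 0} is not context-free. ∎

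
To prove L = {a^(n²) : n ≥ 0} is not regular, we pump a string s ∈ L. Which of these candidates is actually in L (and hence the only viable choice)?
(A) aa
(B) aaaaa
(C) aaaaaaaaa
(C) aaaaaaaaa

The pumping lemma is applied to a string s that lies in L, so first check membership of each option:
- (A) aa has length 2, strictly between 1² = 1 and 2² = 4, so it is not in L ✗
- (B) aaaaa has length 5, strictly between 2² = 4 and 3² = 9, so it is not in L ✗
- (C) aaaaaaaaa has length 9 = 3², a perfect square, so it is in L ✓

Only (C) aaaaaaaaa is in L, so it is the only candidate that could play the role of s.
(In a complete proof one picks s in terms of the pumping length p so that |s| ≥ p is guaranteed; a fixed string like aaaaaaaaa illustrates the shape of such an s.)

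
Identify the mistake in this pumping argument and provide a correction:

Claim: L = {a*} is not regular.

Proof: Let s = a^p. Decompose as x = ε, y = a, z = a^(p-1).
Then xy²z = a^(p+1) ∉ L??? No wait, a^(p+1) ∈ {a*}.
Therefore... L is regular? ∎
Error: The proof attempts to show a*  is not regular, but a* IS regular!

Correction: a* is a regular language (recognized by a simple DFA with one accepting state and self-loop on 'a'). The pumping lemma can only prove non-regularity, not regularity. For regular languages, pumping always works.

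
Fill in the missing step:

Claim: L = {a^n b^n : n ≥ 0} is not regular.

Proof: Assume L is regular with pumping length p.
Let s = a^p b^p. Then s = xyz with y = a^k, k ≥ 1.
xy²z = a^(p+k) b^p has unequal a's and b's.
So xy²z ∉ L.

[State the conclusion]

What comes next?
This contradicts the pumping lemma for regular languages,
which guarantees xy^i z ∈ L for all i ≥ 0.

Since our assumption that L is regular leads to a contradiction,
we conclude that L = {a^n b^n : n ≥ 0} is NOT regular. ∎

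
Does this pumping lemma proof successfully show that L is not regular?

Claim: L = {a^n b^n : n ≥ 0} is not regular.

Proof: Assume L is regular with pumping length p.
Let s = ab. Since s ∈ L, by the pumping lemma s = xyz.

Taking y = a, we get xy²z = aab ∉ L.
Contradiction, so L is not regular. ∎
The proof is INCORRECT.

Error: The string s = ab may be shorter than p.
The pumping lemma only applies to strings with |s| ≥ p, and p is not under our control.
We must choose s in terms of p, e.g. s = a^p b^p, to ensure |s| ≥ p.
(The proof also fixes one particular y; a valid argument must handle every decomposition with |xy| ≤ p and |y| ≥ 1 — for s = a^p b^p this forces y = a^k, and then xy²z = a^(p+k) b^p ∉ L.)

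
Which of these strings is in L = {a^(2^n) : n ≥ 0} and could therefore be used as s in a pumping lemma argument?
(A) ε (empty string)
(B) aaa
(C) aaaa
(C) aaaa

The pumping lemma is applied to a string s that lies in L, so first check membership of each option:
- (A) ε has length 0, which is not a power of 2, so it is not in L ✗
- (B) aaa has length 3, strictly between 2^1 = 2 and 2^2 = 4, so it is not in L ✗
- (C) aaaa has length 4 = 2^2, so it is in L ✓

Only (C) aaaa is in L, so it is the only candidate that could play the role of s.
(In a complete proof one picks s in terms of the pumping length p so that |s| ≥ p is guaranteed; a fixed string like aaaa illustrates the shape of such an s.)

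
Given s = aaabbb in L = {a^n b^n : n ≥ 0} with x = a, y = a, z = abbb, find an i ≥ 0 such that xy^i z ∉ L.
i = 0

xy⁰z = a · ε · abbb = aabbb; aabbb has 2 a's and 3 b's; 2 ≠ 3, so it is not in L.
(Other choices also work, e.g. i = 2, 3; only i = 1 is guaranteed to stay in L since xy¹z = s.)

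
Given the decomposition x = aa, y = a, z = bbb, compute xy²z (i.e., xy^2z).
aaaabbb

Given x = 'aa', y = 'a', z = 'bbb' and i = 2:

xy^2z = x + y·y·...·y (2 times) + z
       = 'aa' + 'a'^2 + 'bbb'
       = 'aa' + 'aa' + 'bbb'
       = 'aaaabbb'

The pumped string is 'aaaabbb' with length 7.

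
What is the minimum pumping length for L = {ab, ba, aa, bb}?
p = 3

For a finite language L, the pumping lemma holds vacuously if p > max|s| for s ∈ L.

The longest string in L = {ab, ba, aa, bb} has length 2.
If p = 3, then no string s ∈ L has |s| ≥ p, so the condition is vacuously true.

The minimum pumping length is p = 3.

Why no smaller p works: for any p ≤ 2, the longest string s ∈ L has |s| = 2 ≥ p, so it would
have to be pumpable; but pumping up (i = 2, 3, ...) produces ever longer strings, which cannot all lie in the
finite language L. So the pumping property fails for every p ≤ 2.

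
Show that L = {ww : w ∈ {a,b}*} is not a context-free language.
Assume for contradiction that L is context-free, and let p ≥ 1 be the pumping length given by the pumping lemma for CFLs.
Choose s = a^p b^p a^p b^p. Then s ∈ L (take w = a^p b^p) and |s| = 4p ≥ p.
By the CFL pumping lemma, s = uvxyz for some u, v, x, y, z with |vxy| ≤ p, |vy| ≥ 1, and uv^i xy^i z ∈ L for every i ≥ 0.

Write s as four blocks A₁ B₁ A₂ B₂ with A₁ = A₂ = a^p and B₁ = B₂ = b^p. Since |vxy| ≤ p, the window vxy lies inside at most two adjacent blocks. Take i = 0 and let t = uxz, so |t| = 4p − |vy| with 1 ≤ |vy| ≤ p. If |t| is odd, t ∉ L immediately, so assume |vy| is even (hence |vy| ≥ 2) and |t|/2 = 2p − |vy|/2, which satisfies p ≤ |t|/2 ≤ 2p − 1.

Case 1 (vxy inside A₁B₁): t = a^(p−j) b^(p−l) a^p b^p with j + l = |vy|. The second half of t has length < 2p, so it is a suffix of the trailing a^p b^p and ends in b; the first half is a^(p−j) b^(p−l) a^((j+l)/2), which ends in a because (j+l)/2 ≥ 1. The halves differ, so t ∉ L.

Case 2 (vxy inside B₁A₂, straddling the middle): t = a^p b^(p−j) a^(p−l) b^p with j + l = |vy|. If t = ww, then w is a prefix of t of length ≥ p, so w begins with a^p; and w is a suffix of t of length ≥ p, so w ends with b^p. That forces |w| ≥ 2p, contradicting |w| = |t|/2 ≤ 2p − 1. So t ∉ L.

Case 3 (vxy inside A₂B₂): t = a^p b^p a^(p−j) b^(p−l) with j + l = |vy|. The first half of t is a prefix of a^p b^p, so it begins with a; the second half is b^((j+l)/2) a^(p−j) b^(p−l), which begins with b. The halves differ, so t ∉ L.

In every case uv⁰xy⁰z = uxz ∉ L.

This contradicts the CFL pumping lemma, which requires uv^i xy^i z ∈ L for all i ≥ 0.
Hence L = {ww : w ∈ {a,b}*} is not context-free. ∎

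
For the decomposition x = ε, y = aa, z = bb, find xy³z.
aaaaaabb

Given x = '', y = 'aa', z = 'bb' and i = 3:

xy^3z = x + y·y·...·y (3 times) + z
       = '' + 'aa'^3 + 'bb'
       = '' + 'aaaaaa' + 'bb'
       = 'aaaaaabb'

The pumped string is 'aaaaaabb' with length 8.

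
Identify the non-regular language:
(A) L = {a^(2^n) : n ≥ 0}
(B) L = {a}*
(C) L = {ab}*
(A) {a^(2^n) : n ≥ 0}

(A) L = {a^(2^n) : n ≥ 0} is NOT regular.

The pumping lemma can be used to prove this:
After pumping, length is no longer a power of 2

The other languages are regular because they can be recognized by finite automata.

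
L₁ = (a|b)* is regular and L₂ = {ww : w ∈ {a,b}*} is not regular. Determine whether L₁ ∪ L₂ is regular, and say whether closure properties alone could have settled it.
Yes — L₁ ∪ L₂ is regular.

{ww} ⊆ (a|b)*, so L₁ ∪ L₂ = (a|b)*, which is regular.

Note that the bare facts "L₁ regular, L₂ non-regular" do not settle the question by themselves: the closure of regular languages under ∪, ∩, complement and difference applies only when BOTH operands are regular. With a non-regular operand the result can come out regular or non-regular depending on the specific languages, so one has to work out L₁ ∪ L₂ for this particular pair, as above.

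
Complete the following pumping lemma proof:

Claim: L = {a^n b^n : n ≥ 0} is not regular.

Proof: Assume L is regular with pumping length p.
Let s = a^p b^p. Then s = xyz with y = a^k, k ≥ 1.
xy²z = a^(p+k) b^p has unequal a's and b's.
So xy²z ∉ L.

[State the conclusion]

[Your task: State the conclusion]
This contradicts the pumping lemma for regular languages,
which guarantees xy^i z ∈ L for all i ≥ 0.

Since our assumption that L is regular leads to a contradiction,
we conclude that L = {a^n b^n : n ≥ 0} is NOT regular. ∎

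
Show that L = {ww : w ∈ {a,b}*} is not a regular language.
Assume for contradiction that L is regular, and let p ≥ 1 be the pumping length given by the pumping lemma.
Choose s = a^p b a^p b. Then s ∈ L (take w = a^p b) and |s| = 2p + 2 ≥ p.
By the pumping lemma, s = xyz for some x, y, z with |xy| ≤ p, |y| ≥ 1, and xy^i z ∈ L for every i ≥ 0.
Since |xy| ≤ p and the first p symbols of s are all a's, y = a^k for some k with 1 ≤ k ≤ p.

Take i = 2: t = xy²z = a^(p + k) b a^p b.
Suppose t = uu for some string u. The string t contains exactly two b's and ends in b, so u contains exactly one b and ends in b; hence u = a^j b for some j, and uu = a^j b a^j b. Comparing with t = a^(p + k) b a^p b forces j = p + k (first block) and j = p (second block), which is impossible since k ≥ 1. So t ∉ L.

This contradicts the pumping lemma, which requires xy^i z ∈ L for all i ≥ 0.
Hence L = {ww : w ∈ {a,b}*} is not regular. ∎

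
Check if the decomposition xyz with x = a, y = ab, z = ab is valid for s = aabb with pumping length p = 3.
Violated: xyz = s

The decomposition x = a, y = ab, z = ab for s = aabb with p = 3
violates the constraint: xyz = s

xyz = 'a' + 'ab' + 'ab' = 'aabab' ≠ 'aabb' = s. The decomposition doesn't reconstruct s.

Pumping lemma constraints:
1. xyz = s (decomposition is valid)
2. |xy| ≤ p
3. |y| > 0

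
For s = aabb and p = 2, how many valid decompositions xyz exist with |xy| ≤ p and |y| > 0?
3

For s = 'aabb' with pumping length p = 2:

Constraints: |xy| ≤ 2, |y| > 0

Valid decompositions (|xy| ≤ p, |y| ≥ 1):
  • x='', y='a', z='abb'
  • x='a', y='a', z='bb'
  • x='', y='aa', z='bb'

Total count: 3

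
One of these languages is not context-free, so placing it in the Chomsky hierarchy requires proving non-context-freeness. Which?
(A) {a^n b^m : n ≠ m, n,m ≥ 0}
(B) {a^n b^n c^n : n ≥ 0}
(B) {a^n b^n c^n : n ≥ 0}

(B) {a^n b^n c^n : n ≥ 0} requires the CFL pumping lemma.

- {a^n b^m : n ≠ m, n,m ≥ 0} is context-free (but not regular)
  • Can be shown non-regular with the regular pumping lemma
  • After pumping a's, we can make n = m

- {a^n b^n c^n : n ≥ 0} is NOT context-free
  • Requires the CFL pumping lemma to prove
  • Cannot maintain three equal counts simultaneously

The CFL pumping lemma is "stronger" in that it can prove non-membership
in the larger class of context-free languages.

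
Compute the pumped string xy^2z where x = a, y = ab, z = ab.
aababab

Given x = 'a', y = 'ab', z = 'ab' and i = 2:

xy^2z = x + y·y·...·y (2 times) + z
       = 'a' + 'ab'^2 + 'ab'
       = 'a' + 'abab' + 'ab'
       = 'aababab'

The pumped string is 'aababab' with length 7.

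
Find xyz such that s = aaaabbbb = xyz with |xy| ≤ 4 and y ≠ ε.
x = '', y = 'aaa', z = 'abbbb'

For s = aaaabbbb and p = 4, one valid decomposition is:
- x = '' (length 0)
- y = 'aaa' (length 3)
- z = 'abbbb' (length 5)

Verification:
- xyz = '' + 'aaa' + 'abbbb' = aaaabbbb ✓
- |xy| = 3 ≤ 4 ✓
- |y| = 3 > 0 ✓

All pumping lemma constraints are satisfied.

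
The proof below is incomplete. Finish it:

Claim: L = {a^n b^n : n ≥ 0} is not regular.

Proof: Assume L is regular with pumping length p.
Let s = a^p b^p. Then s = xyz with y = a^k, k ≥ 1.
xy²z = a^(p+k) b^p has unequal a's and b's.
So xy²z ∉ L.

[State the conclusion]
This contradicts the pumping lemma for regular languages,
which guarantees xy^i z ∈ L for all i ≥ 0.

Since our assumption that L is regular leads to a contradiction,
we conclude that L = {a^n b^n : n ≥ 0} is NOT regular. ∎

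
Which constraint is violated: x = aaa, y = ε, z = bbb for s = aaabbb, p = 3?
Violated: |y| > 0

The decomposition x = aaa, y = ε, z = bbb for s = aaabbb with p = 3
violates the constraint: |y| > 0

|y| = 0, but the pumping lemma requires |y| > 0 (y must be non-empty).

Pumping lemma constraints:
1. xyz = s (decomposition is valid)
2. |xy| ≤ p
3. |y| > 0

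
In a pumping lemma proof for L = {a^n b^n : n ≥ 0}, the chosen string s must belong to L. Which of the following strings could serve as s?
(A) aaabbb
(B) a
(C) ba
(A) aaabbb

The pumping lemma is applied to a string s that lies in L, so first check membership of each option:
- (A) aaabbb = a^3 b^3 has equal counts (3 = 3), so it is in L ✓
- (B) a has 1 a's and 0 b's; 1 ≠ 0, so it is not in L ✗
- (C) ba has an a after a b, so it is not of the form a^n b^n and is not in L ✗

Only (A) aaabbb is in L, so it is the only candidate that could play the role of s.
(In a complete proof one picks s in terms of the pumping length p so that |s| ≥ p is guaranteed; a fixed string like aaabbb illustrates the shape of such an s.)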